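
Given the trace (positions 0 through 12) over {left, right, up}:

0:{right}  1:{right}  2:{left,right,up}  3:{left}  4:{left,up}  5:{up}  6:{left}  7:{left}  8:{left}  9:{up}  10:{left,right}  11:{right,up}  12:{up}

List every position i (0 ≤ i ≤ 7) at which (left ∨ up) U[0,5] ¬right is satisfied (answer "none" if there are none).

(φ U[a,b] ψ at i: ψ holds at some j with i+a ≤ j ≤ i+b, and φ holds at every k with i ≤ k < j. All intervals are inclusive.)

2, 3, 4, 5, 6, 7

Evaluate at each i in [0,7]:
  i=0: ✗ (lhs fails at k=0 before rhs at j=3)
  i=1: ✗ (lhs fails at k=1 before rhs at j=3)
  i=2: ✓ (rhs at j=3; lhs holds on [2,2])
  i=3: ✓ (rhs at j=3)
  i=4: ✓ (rhs at j=4)
  i=5: ✓ (rhs at j=5)
  i=6: ✓ (rhs at j=6)
  i=7: ✓ (rhs at j=7)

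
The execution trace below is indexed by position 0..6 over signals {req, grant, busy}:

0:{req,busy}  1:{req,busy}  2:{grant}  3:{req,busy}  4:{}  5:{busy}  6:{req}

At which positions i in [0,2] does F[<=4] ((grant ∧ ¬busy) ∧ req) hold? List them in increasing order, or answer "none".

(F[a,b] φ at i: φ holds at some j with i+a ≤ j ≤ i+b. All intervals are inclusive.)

Evaluate at each i in [0,2]:
  i=0: ✗ (none in [0,4])
  i=1: ✗ (none in [1,5])
  i=2: ✗ (none in [2,6])

none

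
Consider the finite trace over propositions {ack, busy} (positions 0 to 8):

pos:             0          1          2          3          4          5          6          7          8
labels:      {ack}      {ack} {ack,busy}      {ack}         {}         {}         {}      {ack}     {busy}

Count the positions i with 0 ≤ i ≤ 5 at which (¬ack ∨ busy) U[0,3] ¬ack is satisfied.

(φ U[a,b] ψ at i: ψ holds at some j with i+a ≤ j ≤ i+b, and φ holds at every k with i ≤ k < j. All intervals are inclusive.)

2

Evaluate at each i in [0,5]:
  i=0: ✗ (no rhs in [0,3])
  i=1: ✗ (lhs fails at k=1 before rhs at j=4)
  i=2: ✗ (lhs fails at k=3 before rhs at j=4)
  i=3: ✗ (lhs fails at k=3 before rhs at j=4)
  i=4: ✓ (rhs at j=4)
  i=5: ✓ (rhs at j=5)
Positions where it holds: {4, 5} → 2.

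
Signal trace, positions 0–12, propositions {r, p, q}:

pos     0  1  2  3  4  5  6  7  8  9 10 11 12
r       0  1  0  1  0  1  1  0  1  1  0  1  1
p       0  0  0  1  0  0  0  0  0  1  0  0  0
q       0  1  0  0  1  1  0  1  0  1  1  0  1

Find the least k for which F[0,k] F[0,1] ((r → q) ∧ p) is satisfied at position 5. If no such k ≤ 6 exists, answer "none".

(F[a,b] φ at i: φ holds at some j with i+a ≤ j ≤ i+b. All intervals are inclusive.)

3

Scan j = 5,6,… for F[0,1] ((r → q) ∧ p):
  j=5: fails
  j=6: fails
  j=7: fails
  j=8: holds
First hit at j=8, so smallest k = 8-5 = 3.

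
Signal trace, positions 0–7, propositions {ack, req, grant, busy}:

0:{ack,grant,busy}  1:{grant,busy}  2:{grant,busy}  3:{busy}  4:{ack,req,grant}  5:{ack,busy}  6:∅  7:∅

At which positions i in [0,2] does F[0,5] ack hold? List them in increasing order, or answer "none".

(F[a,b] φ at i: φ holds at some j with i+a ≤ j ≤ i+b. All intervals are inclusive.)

Evaluate at each i in [0,2]:
  i=0: ✓ (witness j=0)
  i=1: ✓ (witness j=4)
  i=2: ✓ (witness j=4)

0, 1, 2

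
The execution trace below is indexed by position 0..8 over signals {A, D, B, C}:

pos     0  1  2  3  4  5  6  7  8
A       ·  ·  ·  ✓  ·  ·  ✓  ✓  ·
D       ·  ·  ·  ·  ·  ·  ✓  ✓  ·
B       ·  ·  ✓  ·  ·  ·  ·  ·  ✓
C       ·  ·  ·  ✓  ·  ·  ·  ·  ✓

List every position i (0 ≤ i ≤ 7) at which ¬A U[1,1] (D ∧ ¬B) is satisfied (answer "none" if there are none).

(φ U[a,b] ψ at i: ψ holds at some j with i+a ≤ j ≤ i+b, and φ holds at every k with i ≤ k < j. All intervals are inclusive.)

5

Evaluate at each i in [0,7]:
  i=0: ✗ (no rhs in [1,1])
  i=1: ✗ (no rhs in [2,2])
  i=2: ✗ (no rhs in [3,3])
  i=3: ✗ (no rhs in [4,4])
  i=4: ✗ (no rhs in [5,5])
  i=5: ✓ (rhs at j=6; lhs holds on [5,5])
  i=6: ✗ (lhs fails at k=6 before rhs at j=7)
  i=7: ✗ (no rhs in [8,8])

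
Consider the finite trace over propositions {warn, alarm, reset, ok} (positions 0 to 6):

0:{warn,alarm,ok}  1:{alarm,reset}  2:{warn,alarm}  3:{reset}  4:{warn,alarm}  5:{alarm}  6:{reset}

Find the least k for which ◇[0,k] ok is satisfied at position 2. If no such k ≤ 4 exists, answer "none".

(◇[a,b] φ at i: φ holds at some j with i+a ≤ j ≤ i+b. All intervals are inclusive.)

Scan j = 2,3,… for ok:
  j=2: fails
  j=3: fails
  j=4: fails
  j=5: fails
  j=6: fails
No j in [2,6] satisfies it → none.

none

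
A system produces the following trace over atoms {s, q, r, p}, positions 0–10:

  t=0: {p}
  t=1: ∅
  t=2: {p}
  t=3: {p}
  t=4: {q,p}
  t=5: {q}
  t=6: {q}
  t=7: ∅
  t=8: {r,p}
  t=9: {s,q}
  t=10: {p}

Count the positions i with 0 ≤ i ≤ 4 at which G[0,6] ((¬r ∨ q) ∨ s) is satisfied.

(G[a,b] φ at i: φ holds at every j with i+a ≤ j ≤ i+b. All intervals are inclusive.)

2

Evaluate at each i in [0,4]:
  i=0: ✓ (all of [0,6])
  i=1: ✓ (all of [1,7])
  i=2: ✗ (fails at j=8)
  i=3: ✗ (fails at j=8)
  i=4: ✗ (fails at j=8)
Positions where it holds: {0, 1} → 2.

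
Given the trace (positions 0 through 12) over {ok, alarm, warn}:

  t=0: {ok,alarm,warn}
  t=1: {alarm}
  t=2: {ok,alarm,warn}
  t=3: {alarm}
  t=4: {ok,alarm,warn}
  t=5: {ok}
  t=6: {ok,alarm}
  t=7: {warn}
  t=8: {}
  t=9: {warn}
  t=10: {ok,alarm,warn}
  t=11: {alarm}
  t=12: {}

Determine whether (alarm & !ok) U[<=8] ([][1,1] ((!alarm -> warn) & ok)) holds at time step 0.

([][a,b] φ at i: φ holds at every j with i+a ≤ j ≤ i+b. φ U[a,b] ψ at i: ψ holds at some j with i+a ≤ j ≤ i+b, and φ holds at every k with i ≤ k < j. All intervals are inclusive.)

Does not hold

Need some j in [0,8] with [][1,1] ((!alarm -> warn) & ok), and (alarm & !ok) at every k in [0,j-1].
  j=0: [][1,1] ((!alarm -> warn) & ok) — fails at 1.
  j=1: [][1,1] ((!alarm -> warn) & ok) holds, but (alarm & !ok) fails at k=0 → not this j.
  j=2: [][1,1] ((!alarm -> warn) & ok) — fails at 3.
  j=3: [][1,1] ((!alarm -> warn) & ok) holds, but (alarm & !ok) fails at k=0 → not this j.
  j=4: [][1,1] ((!alarm -> warn) & ok) — fails at 5.
  j=5: [][1,1] ((!alarm -> warn) & ok) holds, but (alarm & !ok) fails at k=0 → not this j.
  j=6: [][1,1] ((!alarm -> warn) & ok) — fails at 7.
  j=7: [][1,1] ((!alarm -> warn) & ok) — fails at 8.
  j=8: [][1,1] ((!alarm -> warn) & ok) — fails at 9.
No j in the window works → until fails.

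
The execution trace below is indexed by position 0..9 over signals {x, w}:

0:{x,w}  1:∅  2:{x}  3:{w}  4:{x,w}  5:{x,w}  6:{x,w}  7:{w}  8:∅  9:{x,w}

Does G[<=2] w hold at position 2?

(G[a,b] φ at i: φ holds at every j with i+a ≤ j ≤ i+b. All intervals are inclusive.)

Check w at every j in [2,4]:
  j=2: false
  j=3: true
  j=4: true
Fails at j=2 → formula fails.

Does not hold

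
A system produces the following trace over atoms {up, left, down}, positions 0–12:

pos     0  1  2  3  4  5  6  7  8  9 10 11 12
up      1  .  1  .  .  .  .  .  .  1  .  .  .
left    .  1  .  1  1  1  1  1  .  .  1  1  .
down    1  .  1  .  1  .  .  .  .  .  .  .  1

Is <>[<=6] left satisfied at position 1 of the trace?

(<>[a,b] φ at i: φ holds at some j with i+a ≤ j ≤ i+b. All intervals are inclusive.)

Check left at each j in [1,7]:
  j=1: true
  j=2: false
  j=3: true
  j=4: true
  j=5: true
  j=6: true
  j=7: true
Found at j=1 → formula holds.

Holds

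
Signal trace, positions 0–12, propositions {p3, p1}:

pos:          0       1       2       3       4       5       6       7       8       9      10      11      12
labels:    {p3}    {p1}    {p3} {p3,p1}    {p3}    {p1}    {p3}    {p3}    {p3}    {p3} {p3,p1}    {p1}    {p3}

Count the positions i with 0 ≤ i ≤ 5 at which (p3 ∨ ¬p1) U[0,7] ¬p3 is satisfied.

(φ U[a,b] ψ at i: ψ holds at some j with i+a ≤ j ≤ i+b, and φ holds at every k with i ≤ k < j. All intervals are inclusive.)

6

Evaluate at each i in [0,5]:
  i=0: ✓ (rhs at j=1; lhs holds on [0,0])
  i=1: ✓ (rhs at j=1)
  i=2: ✓ (rhs at j=5; lhs holds on [2,4])
  i=3: ✓ (rhs at j=5; lhs holds on [3,4])
  i=4: ✓ (rhs at j=5; lhs holds on [4,4])
  i=5: ✓ (rhs at j=5)
Positions where it holds: {0, 1, 2, 3, 4, 5} → 6.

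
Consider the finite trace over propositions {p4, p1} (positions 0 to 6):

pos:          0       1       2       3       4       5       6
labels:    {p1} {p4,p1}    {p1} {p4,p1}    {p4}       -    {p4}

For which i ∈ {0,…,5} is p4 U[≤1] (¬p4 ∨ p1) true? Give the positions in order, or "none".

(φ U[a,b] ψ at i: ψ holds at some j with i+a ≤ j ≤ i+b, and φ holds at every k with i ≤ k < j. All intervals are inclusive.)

0, 1, 2, 3, 4, 5

Evaluate at each i in [0,5]:
  i=0: ✓ (rhs at j=0)
  i=1: ✓ (rhs at j=1)
  i=2: ✓ (rhs at j=2)
  i=3: ✓ (rhs at j=3)
  i=4: ✓ (rhs at j=5; lhs holds on [4,4])
  i=5: ✓ (rhs at j=5)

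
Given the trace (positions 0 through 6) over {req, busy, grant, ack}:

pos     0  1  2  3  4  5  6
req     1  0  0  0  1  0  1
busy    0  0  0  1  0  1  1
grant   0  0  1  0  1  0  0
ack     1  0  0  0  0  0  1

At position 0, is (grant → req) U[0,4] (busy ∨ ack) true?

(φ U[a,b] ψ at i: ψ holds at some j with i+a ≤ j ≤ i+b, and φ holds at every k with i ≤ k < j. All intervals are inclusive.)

Need some j in [0,4] with (busy ∨ ack), and (grant → req) at every k in [0,j-1].
  j=0: (busy ∨ ack) holds; no prefix to check → satisfied.

Holds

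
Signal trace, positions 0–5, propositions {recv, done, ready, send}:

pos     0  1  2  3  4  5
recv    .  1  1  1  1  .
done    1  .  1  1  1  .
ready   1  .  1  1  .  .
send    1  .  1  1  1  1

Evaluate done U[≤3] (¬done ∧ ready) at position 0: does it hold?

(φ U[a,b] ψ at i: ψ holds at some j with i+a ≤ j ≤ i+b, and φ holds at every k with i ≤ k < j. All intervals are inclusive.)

Does not hold

Need some j in [0,3] with (¬done ∧ ready), and done at every k in [0,j-1].
  j=0: (¬done ∧ ready) false.
  j=1: (¬done ∧ ready) false.
  j=2: (¬done ∧ ready) false.
  j=3: (¬done ∧ ready) false.
No j in the window works → until fails.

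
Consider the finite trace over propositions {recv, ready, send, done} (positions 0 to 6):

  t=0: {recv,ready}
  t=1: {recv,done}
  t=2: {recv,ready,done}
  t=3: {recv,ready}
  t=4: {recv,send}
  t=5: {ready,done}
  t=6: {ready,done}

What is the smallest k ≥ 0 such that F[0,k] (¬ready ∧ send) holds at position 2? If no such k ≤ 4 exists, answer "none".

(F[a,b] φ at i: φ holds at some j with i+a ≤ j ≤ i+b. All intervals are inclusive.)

Scan j = 2,3,… for (¬ready ∧ send):
  j=2: fails
  j=3: fails
  j=4: holds
First hit at j=4, so smallest k = 4-2 = 2.

2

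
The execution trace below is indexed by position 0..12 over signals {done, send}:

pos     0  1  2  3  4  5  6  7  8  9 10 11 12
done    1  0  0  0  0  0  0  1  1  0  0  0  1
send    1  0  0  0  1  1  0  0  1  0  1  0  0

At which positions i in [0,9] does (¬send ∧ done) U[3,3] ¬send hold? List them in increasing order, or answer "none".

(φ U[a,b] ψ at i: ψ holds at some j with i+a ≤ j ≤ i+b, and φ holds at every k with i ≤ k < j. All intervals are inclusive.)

Evaluate at each i in [0,9]:
  i=0: ✗ (lhs fails at k=0 before rhs at j=3)
  i=1: ✗ (no rhs in [4,4])
  i=2: ✗ (no rhs in [5,5])
  i=3: ✗ (lhs fails at k=3 before rhs at j=6)
  i=4: ✗ (lhs fails at k=4 before rhs at j=7)
  i=5: ✗ (no rhs in [8,8])
  i=6: ✗ (lhs fails at k=6 before rhs at j=9)
  i=7: ✗ (no rhs in [10,10])
  i=8: ✗ (lhs fails at k=8 before rhs at j=11)
  i=9: ✗ (lhs fails at k=9 before rhs at j=12)

none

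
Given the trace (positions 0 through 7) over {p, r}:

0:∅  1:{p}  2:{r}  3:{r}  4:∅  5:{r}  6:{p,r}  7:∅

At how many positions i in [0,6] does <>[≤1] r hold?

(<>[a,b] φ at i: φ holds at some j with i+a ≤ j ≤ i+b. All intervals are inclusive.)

Evaluate at each i in [0,6]:
  i=0: ✗ (none in [0,1])
  i=1: ✓ (witness j=2)
  i=2: ✓ (witness j=2)
  i=3: ✓ (witness j=3)
  i=4: ✓ (witness j=5)
  i=5: ✓ (witness j=5)
  i=6: ✓ (witness j=6)
Positions where it holds: {1, 2, 3, 4, 5, 6} → 6.

6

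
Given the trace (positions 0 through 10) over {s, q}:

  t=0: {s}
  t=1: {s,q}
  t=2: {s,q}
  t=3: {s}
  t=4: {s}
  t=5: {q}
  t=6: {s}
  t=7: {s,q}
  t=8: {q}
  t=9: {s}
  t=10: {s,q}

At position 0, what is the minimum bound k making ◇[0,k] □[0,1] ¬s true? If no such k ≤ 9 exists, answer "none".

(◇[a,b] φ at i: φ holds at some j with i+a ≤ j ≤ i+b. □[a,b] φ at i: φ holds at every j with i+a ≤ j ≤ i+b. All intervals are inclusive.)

Scan j = 0,1,… for □[0,1] ¬s:
  j=0: fails
  j=1: fails
  j=2: fails
  j=3: fails
  j=4: fails
  j=5: fails
  j=6: fails
  j=7: fails
  j=8: fails
  j=9: fails
No j in [0,9] satisfies it → none.

none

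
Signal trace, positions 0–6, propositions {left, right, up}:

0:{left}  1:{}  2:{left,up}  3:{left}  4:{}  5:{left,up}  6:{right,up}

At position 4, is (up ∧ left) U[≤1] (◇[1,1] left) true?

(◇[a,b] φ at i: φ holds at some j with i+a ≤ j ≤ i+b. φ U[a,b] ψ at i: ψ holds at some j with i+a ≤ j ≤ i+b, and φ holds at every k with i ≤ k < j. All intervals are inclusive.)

Holds

Need some j in [4,5] with ◇[1,1] left, and (up ∧ left) at every k in [4,j-1].
  j=4: ◇[1,1] left holds; no prefix to check → satisfied.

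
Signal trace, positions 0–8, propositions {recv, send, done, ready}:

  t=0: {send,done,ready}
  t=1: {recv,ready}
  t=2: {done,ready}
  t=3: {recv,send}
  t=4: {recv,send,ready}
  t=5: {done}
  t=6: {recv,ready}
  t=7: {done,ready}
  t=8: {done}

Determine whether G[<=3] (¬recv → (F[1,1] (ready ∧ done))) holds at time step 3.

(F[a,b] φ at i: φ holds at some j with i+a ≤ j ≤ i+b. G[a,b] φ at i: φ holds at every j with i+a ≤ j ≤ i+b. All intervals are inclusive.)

Check (¬recv → (F[1,1] (ready ∧ done))) at every j in [3,6]:
  j=3: antecedent false → ✓
  j=4: antecedent false → ✓
  j=5: antecedent true; consequent fails (none in [6,6]) → ✗
  j=6: antecedent false → ✓
Fails at j=5 → formula fails.

Does not hold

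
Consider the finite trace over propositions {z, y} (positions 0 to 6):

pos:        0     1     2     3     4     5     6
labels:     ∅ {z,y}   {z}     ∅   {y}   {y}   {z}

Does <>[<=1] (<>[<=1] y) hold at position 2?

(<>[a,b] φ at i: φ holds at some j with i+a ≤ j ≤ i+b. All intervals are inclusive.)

Yes

Check <>[<=1] y at each j in [2,3]:
  j=2: fails (none in [2,3])
  j=3: holds (witness at 4)
Found at j=3 → formula holds.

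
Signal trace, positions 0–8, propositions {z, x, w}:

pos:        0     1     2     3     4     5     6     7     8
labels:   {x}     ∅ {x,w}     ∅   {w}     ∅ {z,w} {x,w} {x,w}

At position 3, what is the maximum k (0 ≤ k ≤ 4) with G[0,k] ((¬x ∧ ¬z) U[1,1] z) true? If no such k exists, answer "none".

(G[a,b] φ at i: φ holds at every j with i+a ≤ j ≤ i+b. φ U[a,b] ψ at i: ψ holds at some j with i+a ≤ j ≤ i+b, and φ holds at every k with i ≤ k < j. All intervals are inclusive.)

((¬x ∧ ¬z) U[1,1] z) must hold from j=3 onward; find where it first fails.
  j=3: fails → no k works.

none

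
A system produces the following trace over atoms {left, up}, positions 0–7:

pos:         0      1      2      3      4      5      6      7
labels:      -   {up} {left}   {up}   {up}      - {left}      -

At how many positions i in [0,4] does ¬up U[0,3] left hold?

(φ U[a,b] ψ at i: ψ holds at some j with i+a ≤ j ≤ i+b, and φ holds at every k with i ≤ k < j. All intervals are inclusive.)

Evaluate at each i in [0,4]:
  i=0: ✗ (lhs fails at k=1 before rhs at j=2)
  i=1: ✗ (lhs fails at k=1 before rhs at j=2)
  i=2: ✓ (rhs at j=2)
  i=3: ✗ (lhs fails at k=3 before rhs at j=6)
  i=4: ✗ (lhs fails at k=4 before rhs at j=6)
Positions where it holds: {2} → 1.

1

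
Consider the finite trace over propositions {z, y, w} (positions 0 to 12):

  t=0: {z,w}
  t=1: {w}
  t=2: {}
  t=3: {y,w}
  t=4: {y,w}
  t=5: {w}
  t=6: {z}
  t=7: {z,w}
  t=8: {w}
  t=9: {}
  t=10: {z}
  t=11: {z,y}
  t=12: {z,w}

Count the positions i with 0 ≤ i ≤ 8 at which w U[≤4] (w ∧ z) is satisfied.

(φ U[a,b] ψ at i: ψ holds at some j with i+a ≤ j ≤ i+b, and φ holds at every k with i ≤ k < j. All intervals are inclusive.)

Evaluate at each i in [0,8]:
  i=0: ✓ (rhs at j=0)
  i=1: ✗ (no rhs in [1,5])
  i=2: ✗ (no rhs in [2,6])
  i=3: ✗ (lhs fails at k=6 before rhs at j=7)
  i=4: ✗ (lhs fails at k=6 before rhs at j=7)
  i=5: ✗ (lhs fails at k=6 before rhs at j=7)
  i=6: ✗ (lhs fails at k=6 before rhs at j=7)
  i=7: ✓ (rhs at j=7)
  i=8: ✗ (lhs fails at k=9 before rhs at j=12)
Positions where it holds: {0, 7} → 2.

2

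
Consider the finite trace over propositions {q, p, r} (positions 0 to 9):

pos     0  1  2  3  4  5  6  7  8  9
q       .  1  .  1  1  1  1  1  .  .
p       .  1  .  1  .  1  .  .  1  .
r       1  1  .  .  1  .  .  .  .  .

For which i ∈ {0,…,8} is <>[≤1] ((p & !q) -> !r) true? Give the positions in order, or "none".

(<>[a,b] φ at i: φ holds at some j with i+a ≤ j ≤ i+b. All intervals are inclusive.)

Evaluate at each i in [0,8]:
  i=0: ✓ (witness j=0)
  i=1: ✓ (witness j=1)
  i=2: ✓ (witness j=2)
  i=3: ✓ (witness j=3)
  i=4: ✓ (witness j=4)
  i=5: ✓ (witness j=5)
  i=6: ✓ (witness j=6)
  i=7: ✓ (witness j=7)
  i=8: ✓ (witness j=8)

0, 1, 2, 3, 4, 5, 6, 7, 8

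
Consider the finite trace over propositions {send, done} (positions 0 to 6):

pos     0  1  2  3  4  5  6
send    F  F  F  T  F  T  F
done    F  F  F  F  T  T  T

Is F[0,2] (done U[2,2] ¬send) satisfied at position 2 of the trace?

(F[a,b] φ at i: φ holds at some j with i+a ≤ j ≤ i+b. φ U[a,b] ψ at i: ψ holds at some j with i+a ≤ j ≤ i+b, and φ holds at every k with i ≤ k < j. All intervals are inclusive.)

True

Check (done U[2,2] ¬send) at each j in [2,4]:
  j=2: fails
  j=3: fails
  j=4: holds
Found at j=4 → formula holds.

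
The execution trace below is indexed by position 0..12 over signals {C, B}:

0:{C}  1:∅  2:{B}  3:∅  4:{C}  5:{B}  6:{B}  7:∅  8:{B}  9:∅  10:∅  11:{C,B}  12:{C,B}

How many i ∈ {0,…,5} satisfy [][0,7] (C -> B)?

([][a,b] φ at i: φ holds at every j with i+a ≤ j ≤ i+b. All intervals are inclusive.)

1

Evaluate at each i in [0,5]:
  i=0: ✗ (fails at j=0)
  i=1: ✗ (fails at j=4)
  i=2: ✗ (fails at j=4)
  i=3: ✗ (fails at j=4)
  i=4: ✗ (fails at j=4)
  i=5: ✓ (all of [5,12])
Positions where it holds: {5} → 1.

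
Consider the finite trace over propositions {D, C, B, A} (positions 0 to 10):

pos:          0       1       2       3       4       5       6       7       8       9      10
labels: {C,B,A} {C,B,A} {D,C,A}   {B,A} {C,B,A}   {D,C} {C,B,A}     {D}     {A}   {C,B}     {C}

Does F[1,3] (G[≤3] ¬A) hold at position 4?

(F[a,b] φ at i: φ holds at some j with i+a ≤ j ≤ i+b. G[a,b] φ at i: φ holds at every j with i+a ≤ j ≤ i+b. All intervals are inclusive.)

Does not hold

Check G[≤3] ¬A at each j in [5,7]:
  j=5: fails at 6
  j=6: fails at 6
  j=7: fails at 8
No position in the window satisfies it → formula fails.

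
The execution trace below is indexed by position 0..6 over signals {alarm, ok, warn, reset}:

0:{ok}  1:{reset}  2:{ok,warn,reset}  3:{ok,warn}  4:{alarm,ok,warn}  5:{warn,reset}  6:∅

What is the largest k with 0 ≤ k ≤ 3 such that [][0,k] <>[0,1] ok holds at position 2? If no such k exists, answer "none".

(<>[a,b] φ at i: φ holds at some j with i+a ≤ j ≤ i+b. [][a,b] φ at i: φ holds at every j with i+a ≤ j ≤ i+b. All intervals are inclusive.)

<>[0,1] ok must hold from j=2 onward; find where it first fails.
  j=2: holds
  j=3: holds
  j=4: holds
  j=5: fails
Holds on [2,4], so largest k = 2.

2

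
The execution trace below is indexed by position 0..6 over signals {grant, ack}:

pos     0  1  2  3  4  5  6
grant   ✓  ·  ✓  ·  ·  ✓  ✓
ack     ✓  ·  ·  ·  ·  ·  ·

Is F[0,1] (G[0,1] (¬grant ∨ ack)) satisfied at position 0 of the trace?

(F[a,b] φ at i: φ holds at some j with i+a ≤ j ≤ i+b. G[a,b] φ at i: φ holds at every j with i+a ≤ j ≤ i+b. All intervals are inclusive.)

Check G[0,1] (¬grant ∨ ack) at each j in [0,1]:
  j=0: holds on [0,1]
  j=1: fails at 2
Found at j=0 → formula holds.

Holds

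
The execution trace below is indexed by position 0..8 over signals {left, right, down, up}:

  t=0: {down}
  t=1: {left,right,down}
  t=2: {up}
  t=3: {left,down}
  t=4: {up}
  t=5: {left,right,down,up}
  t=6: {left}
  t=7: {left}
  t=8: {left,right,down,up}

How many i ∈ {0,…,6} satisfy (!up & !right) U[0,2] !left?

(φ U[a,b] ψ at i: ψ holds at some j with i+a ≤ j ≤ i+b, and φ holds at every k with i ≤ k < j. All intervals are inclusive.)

Evaluate at each i in [0,6]:
  i=0: ✓ (rhs at j=0)
  i=1: ✗ (lhs fails at k=1 before rhs at j=2)
  i=2: ✓ (rhs at j=2)
  i=3: ✓ (rhs at j=4; lhs holds on [3,3])
  i=4: ✓ (rhs at j=4)
  i=5: ✗ (no rhs in [5,7])
  i=6: ✗ (no rhs in [6,8])
Positions where it holds: {0, 2, 3, 4} → 4.

4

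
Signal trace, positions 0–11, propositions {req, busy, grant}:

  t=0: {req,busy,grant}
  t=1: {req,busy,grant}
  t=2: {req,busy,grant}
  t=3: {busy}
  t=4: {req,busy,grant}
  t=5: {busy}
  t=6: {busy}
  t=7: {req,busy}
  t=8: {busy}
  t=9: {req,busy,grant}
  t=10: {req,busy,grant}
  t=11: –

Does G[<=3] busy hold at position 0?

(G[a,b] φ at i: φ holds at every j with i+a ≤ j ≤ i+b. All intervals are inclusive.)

Yes

Check busy at every j in [0,3]:
  j=0: true
  j=1: true
  j=2: true
  j=3: true
All positions satisfy it → formula holds.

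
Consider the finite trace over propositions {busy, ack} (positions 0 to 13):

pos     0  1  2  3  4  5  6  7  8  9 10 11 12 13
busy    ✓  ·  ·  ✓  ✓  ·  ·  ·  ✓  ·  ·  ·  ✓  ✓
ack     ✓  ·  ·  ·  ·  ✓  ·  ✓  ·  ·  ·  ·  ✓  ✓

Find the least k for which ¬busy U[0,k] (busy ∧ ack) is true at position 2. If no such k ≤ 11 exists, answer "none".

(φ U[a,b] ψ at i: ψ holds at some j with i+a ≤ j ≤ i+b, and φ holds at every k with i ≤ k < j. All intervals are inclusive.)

Need earliest j ≥ 2 with (busy ∧ ack), and ¬busy at every k in [2,j-1].
  j=2: rhs fails.
  j=3: rhs fails.
  j=4: rhs fails.
  j=5: rhs fails.
  j=6: rhs fails.
  j=7: rhs fails.
  j=8: rhs fails.
  j=9: rhs fails.
  j=10: rhs fails.
  j=11: rhs fails.
  j=12: rhs holds but lhs fails at k=3.
  j=13: rhs holds but lhs fails at k=3.
No witness within the range → none.

none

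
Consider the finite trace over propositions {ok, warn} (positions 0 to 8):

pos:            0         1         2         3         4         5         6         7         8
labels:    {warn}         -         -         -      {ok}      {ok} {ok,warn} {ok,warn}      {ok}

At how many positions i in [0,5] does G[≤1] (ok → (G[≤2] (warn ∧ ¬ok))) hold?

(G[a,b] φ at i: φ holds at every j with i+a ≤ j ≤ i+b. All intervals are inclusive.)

3

Evaluate at each i in [0,5]:
  i=0: ✓ (all of [0,1])
  i=1: ✓ (all of [1,2])
  i=2: ✓ (all of [2,3])
  i=3: ✗ (fails at j=4)
  i=4: ✗ (fails at j=4)
  i=5: ✗ (fails at j=5)
Positions where it holds: {0, 1, 2} → 3.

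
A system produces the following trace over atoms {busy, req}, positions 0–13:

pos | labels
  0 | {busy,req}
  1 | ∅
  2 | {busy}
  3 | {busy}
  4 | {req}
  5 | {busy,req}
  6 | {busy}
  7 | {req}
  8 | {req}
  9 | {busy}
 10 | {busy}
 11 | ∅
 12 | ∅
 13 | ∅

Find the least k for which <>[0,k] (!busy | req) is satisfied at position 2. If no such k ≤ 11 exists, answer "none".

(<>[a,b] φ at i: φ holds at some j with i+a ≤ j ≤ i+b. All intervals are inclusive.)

Scan j = 2,3,… for (!busy | req):
  j=2: fails
  j=3: fails
  j=4: holds
First hit at j=4, so smallest k = 4-2 = 2.

2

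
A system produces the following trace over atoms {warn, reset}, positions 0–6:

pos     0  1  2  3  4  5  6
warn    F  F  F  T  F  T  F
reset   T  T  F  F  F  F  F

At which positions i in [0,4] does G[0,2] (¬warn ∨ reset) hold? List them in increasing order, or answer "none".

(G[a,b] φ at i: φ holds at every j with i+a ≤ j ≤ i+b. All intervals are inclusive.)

0

Evaluate at each i in [0,4]:
  i=0: ✓ (all of [0,2])
  i=1: ✗ (fails at j=3)
  i=2: ✗ (fails at j=3)
  i=3: ✗ (fails at j=3)
  i=4: ✗ (fails at j=5)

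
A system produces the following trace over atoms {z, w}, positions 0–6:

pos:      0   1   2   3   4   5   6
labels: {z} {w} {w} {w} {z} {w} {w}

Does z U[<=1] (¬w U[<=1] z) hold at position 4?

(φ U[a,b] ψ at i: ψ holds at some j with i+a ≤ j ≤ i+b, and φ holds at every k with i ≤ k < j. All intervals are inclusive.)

Holds

Need some j in [4,5] with (¬w U[<=1] z), and z at every k in [4,j-1].
  j=4: (¬w U[<=1] z) holds; no prefix to check → satisfied.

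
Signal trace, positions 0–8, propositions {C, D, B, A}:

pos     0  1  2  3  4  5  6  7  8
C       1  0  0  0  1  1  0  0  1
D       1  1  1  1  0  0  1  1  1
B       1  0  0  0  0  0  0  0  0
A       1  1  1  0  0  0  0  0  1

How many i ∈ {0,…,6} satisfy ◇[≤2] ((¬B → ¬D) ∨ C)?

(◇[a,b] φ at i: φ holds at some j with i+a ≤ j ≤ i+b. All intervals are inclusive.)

6

Evaluate at each i in [0,6]:
  i=0: ✓ (witness j=0)
  i=1: ✗ (none in [1,3])
  i=2: ✓ (witness j=4)
  i=3: ✓ (witness j=4)
  i=4: ✓ (witness j=4)
  i=5: ✓ (witness j=5)
  i=6: ✓ (witness j=8)
Positions where it holds: {0, 2, 3, 4, 5, 6} → 6.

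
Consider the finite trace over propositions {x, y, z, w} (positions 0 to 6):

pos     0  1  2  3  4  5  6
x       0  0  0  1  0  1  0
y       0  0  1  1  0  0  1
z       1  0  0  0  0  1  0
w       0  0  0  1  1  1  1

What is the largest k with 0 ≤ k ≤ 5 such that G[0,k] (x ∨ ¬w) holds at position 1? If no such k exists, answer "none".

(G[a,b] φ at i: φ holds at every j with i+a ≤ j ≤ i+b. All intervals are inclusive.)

2

(x ∨ ¬w) must hold from j=1 onward; find where it first fails.
  j=1: holds
  j=2: holds
  j=3: holds
  j=4: fails
Holds on [1,3], so largest k = 2.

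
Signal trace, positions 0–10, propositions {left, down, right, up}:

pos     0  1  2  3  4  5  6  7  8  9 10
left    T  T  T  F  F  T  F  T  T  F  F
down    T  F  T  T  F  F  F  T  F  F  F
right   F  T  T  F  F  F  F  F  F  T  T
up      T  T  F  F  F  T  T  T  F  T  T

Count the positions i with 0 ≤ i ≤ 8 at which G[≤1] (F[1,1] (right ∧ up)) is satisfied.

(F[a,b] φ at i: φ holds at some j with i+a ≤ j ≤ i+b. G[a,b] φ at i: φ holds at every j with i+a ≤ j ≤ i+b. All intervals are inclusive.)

1

Evaluate at each i in [0,8]:
  i=0: ✗ (fails at j=1)
  i=1: ✗ (fails at j=1)
  i=2: ✗ (fails at j=2)
  i=3: ✗ (fails at j=3)
  i=4: ✗ (fails at j=4)
  i=5: ✗ (fails at j=5)
  i=6: ✗ (fails at j=6)
  i=7: ✗ (fails at j=7)
  i=8: ✓ (all of [8,9])
Positions where it holds: {8} → 1.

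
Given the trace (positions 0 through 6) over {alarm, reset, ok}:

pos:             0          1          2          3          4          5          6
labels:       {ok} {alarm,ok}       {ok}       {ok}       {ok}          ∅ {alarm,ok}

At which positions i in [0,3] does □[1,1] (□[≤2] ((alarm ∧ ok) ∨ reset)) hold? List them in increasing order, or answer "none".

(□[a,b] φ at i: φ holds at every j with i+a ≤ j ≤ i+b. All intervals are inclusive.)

Evaluate at each i in [0,3]:
  i=0: ✗ (fails at j=1)
  i=1: ✗ (fails at j=2)
  i=2: ✗ (fails at j=3)
  i=3: ✗ (fails at j=4)

none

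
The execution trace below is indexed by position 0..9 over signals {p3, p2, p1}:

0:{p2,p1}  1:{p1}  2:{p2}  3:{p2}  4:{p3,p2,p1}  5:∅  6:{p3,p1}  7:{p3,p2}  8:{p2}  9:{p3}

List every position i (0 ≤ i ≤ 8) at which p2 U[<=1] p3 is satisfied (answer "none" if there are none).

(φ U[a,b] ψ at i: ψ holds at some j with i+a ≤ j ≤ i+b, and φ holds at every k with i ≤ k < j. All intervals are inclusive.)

Evaluate at each i in [0,8]:
  i=0: ✗ (no rhs in [0,1])
  i=1: ✗ (no rhs in [1,2])
  i=2: ✗ (no rhs in [2,3])
  i=3: ✓ (rhs at j=4; lhs holds on [3,3])
  i=4: ✓ (rhs at j=4)
  i=5: ✗ (lhs fails at k=5 before rhs at j=6)
  i=6: ✓ (rhs at j=6)
  i=7: ✓ (rhs at j=7)
  i=8: ✓ (rhs at j=9; lhs holds on [8,8])

3, 4, 6, 7, 8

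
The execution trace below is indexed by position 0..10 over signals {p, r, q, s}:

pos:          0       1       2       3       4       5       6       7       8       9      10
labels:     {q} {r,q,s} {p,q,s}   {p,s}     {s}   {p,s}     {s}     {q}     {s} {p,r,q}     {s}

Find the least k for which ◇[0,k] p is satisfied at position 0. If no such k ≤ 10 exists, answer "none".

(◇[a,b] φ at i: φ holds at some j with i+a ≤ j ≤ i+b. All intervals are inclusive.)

2

Scan j = 0,1,… for p:
  j=0: fails
  j=1: fails
  j=2: holds
First hit at j=2, so smallest k = 2-0 = 2.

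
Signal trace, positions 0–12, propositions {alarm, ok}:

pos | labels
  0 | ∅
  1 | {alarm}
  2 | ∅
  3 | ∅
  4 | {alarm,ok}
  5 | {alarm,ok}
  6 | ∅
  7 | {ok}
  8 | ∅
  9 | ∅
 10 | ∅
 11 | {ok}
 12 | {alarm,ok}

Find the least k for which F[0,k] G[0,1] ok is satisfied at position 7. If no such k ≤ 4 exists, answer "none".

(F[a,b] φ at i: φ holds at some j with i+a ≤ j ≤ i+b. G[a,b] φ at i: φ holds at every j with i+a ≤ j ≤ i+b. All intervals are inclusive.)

4

Scan j = 7,8,… for G[0,1] ok:
  j=7: fails
  j=8: fails
  j=9: fails
  j=10: fails
  j=11: holds
First hit at j=11, so smallest k = 11-7 = 4.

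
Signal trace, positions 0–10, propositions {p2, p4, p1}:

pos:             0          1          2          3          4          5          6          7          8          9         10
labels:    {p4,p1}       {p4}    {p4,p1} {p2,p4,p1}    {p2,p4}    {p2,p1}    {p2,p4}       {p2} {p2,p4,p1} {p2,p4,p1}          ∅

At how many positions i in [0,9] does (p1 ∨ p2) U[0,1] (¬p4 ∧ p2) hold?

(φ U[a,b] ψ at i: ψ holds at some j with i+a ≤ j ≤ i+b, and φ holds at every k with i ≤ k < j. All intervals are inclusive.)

4

Evaluate at each i in [0,9]:
  i=0: ✗ (no rhs in [0,1])
  i=1: ✗ (no rhs in [1,2])
  i=2: ✗ (no rhs in [2,3])
  i=3: ✗ (no rhs in [3,4])
  i=4: ✓ (rhs at j=5; lhs holds on [4,4])
  i=5: ✓ (rhs at j=5)
  i=6: ✓ (rhs at j=7; lhs holds on [6,6])
  i=7: ✓ (rhs at j=7)
  i=8: ✗ (no rhs in [8,9])
  i=9: ✗ (no rhs in [9,10])
Positions where it holds: {4, 5, 6, 7} → 4.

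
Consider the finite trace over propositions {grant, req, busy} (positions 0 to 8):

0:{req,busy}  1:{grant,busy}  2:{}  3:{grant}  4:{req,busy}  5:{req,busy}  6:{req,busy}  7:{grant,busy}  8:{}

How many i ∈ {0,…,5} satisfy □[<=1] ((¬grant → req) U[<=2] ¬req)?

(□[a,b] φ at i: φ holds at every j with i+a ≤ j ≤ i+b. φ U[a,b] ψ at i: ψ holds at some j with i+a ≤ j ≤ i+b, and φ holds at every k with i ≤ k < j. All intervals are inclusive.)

Evaluate at each i in [0,5]:
  i=0: ✓ (all of [0,1])
  i=1: ✓ (all of [1,2])
  i=2: ✓ (all of [2,3])
  i=3: ✗ (fails at j=4)
  i=4: ✗ (fails at j=4)
  i=5: ✓ (all of [5,6])
Positions where it holds: {0, 1, 2, 5} → 4.

4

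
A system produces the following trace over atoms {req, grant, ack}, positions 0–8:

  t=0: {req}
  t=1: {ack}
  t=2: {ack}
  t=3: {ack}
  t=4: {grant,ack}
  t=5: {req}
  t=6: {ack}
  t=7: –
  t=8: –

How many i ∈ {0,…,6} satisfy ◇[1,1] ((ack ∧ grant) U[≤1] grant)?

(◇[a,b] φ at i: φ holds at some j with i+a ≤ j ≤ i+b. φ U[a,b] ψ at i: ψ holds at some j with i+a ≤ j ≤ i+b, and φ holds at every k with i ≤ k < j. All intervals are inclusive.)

Evaluate at each i in [0,6]:
  i=0: ✗ (none in [1,1])
  i=1: ✗ (none in [2,2])
  i=2: ✗ (none in [3,3])
  i=3: ✓ (witness j=4)
  i=4: ✗ (none in [5,5])
  i=5: ✗ (none in [6,6])
  i=6: ✗ (none in [7,7])
Positions where it holds: {3} → 1.

1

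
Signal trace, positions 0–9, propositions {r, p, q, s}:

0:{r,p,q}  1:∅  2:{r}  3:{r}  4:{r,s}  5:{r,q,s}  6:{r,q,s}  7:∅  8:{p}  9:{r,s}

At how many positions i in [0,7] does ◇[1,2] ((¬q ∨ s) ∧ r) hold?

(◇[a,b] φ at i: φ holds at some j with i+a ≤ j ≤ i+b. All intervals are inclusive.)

7

Evaluate at each i in [0,7]:
  i=0: ✓ (witness j=2)
  i=1: ✓ (witness j=2)
  i=2: ✓ (witness j=3)
  i=3: ✓ (witness j=4)
  i=4: ✓ (witness j=5)
  i=5: ✓ (witness j=6)
  i=6: ✗ (none in [7,8])
  i=7: ✓ (witness j=9)
Positions where it holds: {0, 1, 2, 3, 4, 5, 7} → 7.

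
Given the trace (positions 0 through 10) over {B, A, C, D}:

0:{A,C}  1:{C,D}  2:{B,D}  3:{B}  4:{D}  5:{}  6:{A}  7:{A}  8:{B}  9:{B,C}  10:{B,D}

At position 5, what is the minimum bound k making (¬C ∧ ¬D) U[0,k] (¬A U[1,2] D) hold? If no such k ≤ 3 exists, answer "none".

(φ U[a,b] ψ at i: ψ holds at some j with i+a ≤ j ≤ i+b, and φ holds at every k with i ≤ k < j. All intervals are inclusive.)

Need earliest j ≥ 5 with (¬A U[1,2] D), and (¬C ∧ ¬D) at every k in [5,j-1].
  j=5: rhs fails.
  j=6: rhs fails.
  j=7: rhs fails.
  j=8: rhs holds; lhs holds on [5,7]. k = 3.

3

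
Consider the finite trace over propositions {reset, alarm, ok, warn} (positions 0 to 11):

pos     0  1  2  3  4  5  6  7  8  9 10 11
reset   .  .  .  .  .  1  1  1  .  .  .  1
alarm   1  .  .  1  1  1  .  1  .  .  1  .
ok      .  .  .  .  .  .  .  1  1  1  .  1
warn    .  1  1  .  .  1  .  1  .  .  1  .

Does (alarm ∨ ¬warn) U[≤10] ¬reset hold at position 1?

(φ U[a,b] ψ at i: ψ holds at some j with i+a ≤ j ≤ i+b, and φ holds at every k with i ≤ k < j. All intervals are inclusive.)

Need some j in [1,11] with ¬reset, and (alarm ∨ ¬warn) at every k in [1,j-1].
  j=1: ¬reset holds; no prefix to check → satisfied.

Yes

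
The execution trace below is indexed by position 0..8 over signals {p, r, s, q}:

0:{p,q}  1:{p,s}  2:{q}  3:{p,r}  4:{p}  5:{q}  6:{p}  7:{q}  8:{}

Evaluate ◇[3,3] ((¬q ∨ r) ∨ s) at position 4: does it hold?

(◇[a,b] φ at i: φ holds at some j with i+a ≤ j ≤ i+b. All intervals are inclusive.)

False

Check ((¬q ∨ r) ∨ s) at each j in [7,7]:
  j=7: false
No position in the window satisfies it → formula fails.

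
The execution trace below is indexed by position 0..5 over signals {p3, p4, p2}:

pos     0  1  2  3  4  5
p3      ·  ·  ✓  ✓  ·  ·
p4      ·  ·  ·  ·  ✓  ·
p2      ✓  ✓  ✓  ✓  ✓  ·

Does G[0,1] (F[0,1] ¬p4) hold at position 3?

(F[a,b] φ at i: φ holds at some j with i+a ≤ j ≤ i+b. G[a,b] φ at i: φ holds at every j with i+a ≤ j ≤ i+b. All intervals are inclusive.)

True

Check F[0,1] ¬p4 at every j in [3,4]:
  j=3: holds (witness at 3)
  j=4: holds (witness at 5)
All positions satisfy it → formula holds.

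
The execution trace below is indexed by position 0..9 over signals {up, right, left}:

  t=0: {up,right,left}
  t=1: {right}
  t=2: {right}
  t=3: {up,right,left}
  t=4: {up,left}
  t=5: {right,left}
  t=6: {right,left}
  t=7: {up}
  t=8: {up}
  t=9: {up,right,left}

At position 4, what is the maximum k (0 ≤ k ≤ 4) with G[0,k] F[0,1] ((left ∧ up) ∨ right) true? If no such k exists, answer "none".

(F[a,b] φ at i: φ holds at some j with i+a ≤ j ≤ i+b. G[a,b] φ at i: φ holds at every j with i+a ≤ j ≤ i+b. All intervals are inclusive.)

F[0,1] ((left ∧ up) ∨ right) must hold from j=4 onward; find where it first fails.
  j=4: holds
  j=5: holds
  j=6: holds
  j=7: fails
Holds on [4,6], so largest k = 2.

2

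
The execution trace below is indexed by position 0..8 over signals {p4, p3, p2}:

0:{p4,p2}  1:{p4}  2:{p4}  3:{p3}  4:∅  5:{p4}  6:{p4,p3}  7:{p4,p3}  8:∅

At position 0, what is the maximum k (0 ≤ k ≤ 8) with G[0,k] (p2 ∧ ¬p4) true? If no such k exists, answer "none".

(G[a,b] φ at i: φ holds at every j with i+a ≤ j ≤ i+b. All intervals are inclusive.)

none

(p2 ∧ ¬p4) must hold from j=0 onward; find where it first fails.
  j=0: fails → no k works.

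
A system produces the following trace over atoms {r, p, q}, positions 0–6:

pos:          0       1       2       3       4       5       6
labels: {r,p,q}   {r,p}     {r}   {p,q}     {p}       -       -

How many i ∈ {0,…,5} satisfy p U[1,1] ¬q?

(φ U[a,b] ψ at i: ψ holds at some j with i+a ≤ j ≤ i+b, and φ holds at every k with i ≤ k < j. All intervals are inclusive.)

Evaluate at each i in [0,5]:
  i=0: ✓ (rhs at j=1; lhs holds on [0,0])
  i=1: ✓ (rhs at j=2; lhs holds on [1,1])
  i=2: ✗ (no rhs in [3,3])
  i=3: ✓ (rhs at j=4; lhs holds on [3,3])
  i=4: ✓ (rhs at j=5; lhs holds on [4,4])
  i=5: ✗ (lhs fails at k=5 before rhs at j=6)
Positions where it holds: {0, 1, 3, 4} → 4.

4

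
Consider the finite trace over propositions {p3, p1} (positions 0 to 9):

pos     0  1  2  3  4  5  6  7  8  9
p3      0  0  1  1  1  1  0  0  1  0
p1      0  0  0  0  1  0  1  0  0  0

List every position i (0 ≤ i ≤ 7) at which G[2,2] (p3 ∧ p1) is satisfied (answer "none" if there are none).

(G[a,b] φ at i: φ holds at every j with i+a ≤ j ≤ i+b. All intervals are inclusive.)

Evaluate at each i in [0,7]:
  i=0: ✗ (fails at j=2)
  i=1: ✗ (fails at j=3)
  i=2: ✓ (all of [4,4])
  i=3: ✗ (fails at j=5)
  i=4: ✗ (fails at j=6)
  i=5: ✗ (fails at j=7)
  i=6: ✗ (fails at j=8)
  i=7: ✗ (fails at j=9)

2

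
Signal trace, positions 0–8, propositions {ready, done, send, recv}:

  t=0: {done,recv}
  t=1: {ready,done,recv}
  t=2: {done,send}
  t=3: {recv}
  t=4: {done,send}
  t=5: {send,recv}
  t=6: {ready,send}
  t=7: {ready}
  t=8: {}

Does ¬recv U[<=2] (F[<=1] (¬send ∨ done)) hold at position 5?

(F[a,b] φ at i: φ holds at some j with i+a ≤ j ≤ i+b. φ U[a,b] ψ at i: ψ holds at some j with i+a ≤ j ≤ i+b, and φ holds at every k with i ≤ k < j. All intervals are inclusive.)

Does not hold

Need some j in [5,7] with F[<=1] (¬send ∨ done), and ¬recv at every k in [5,j-1].
  j=5: F[<=1] (¬send ∨ done) — fails (none in [5,6]).
  j=6: F[<=1] (¬send ∨ done) holds, but ¬recv fails at k=5 → not this j.
  j=7: F[<=1] (¬send ∨ done) holds, but ¬recv fails at k=5 → not this j.
No j in the window works → until fails.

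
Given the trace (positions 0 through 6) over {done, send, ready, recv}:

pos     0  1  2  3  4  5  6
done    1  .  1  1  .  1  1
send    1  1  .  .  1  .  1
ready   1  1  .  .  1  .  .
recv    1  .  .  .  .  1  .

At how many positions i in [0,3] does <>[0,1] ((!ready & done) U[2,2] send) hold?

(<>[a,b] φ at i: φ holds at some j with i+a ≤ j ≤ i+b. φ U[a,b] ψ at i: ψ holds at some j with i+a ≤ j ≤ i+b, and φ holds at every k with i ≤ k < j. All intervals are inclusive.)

2

Evaluate at each i in [0,3]:
  i=0: ✗ (none in [0,1])
  i=1: ✓ (witness j=2)
  i=2: ✓ (witness j=2)
  i=3: ✗ (none in [3,4])
Positions where it holds: {1, 2} → 2.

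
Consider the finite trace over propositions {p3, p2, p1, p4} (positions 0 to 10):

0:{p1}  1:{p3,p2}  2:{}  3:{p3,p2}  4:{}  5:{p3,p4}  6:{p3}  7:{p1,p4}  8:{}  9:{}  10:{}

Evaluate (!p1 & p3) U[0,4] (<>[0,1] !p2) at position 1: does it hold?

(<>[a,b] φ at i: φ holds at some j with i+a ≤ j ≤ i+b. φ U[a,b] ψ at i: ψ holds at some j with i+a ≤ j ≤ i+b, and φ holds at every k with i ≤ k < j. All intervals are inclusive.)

Need some j in [1,5] with <>[0,1] !p2, and (!p1 & p3) at every k in [1,j-1].
  j=1: <>[0,1] !p2 holds; no prefix to check → satisfied.

Holds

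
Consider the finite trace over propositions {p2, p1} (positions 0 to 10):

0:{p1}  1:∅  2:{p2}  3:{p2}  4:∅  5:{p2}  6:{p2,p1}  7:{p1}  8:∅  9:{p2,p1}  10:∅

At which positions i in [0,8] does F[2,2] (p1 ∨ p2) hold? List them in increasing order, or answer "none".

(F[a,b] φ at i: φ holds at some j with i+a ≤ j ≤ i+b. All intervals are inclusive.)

Evaluate at each i in [0,8]:
  i=0: ✓ (witness j=2)
  i=1: ✓ (witness j=3)
  i=2: ✗ (none in [4,4])
  i=3: ✓ (witness j=5)
  i=4: ✓ (witness j=6)
  i=5: ✓ (witness j=7)
  i=6: ✗ (none in [8,8])
  i=7: ✓ (witness j=9)
  i=8: ✗ (none in [10,10])

0, 1, 3, 4, 5, 7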